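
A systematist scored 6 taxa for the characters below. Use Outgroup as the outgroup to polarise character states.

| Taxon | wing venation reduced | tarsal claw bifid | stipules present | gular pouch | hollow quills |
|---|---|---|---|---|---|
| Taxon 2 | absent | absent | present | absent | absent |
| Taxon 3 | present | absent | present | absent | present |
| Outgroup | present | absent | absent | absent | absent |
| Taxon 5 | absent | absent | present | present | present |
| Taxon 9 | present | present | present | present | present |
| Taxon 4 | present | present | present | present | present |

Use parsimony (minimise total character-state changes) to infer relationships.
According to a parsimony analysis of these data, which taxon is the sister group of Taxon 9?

Character polarity is set by the outgroup: the derived state is whichever differs from the outgroup's state, so for wing venation reduced the derived state is 'absent', and for the remaining characters it is 'present'.
wing venation reduced groups Taxon 2 and Taxon 5, which is incompatible with the clades supported by the remaining characters; treating it as convergent (homoplasy) costs fewer steps than any alternative tree.
tarsal claw bifid: derived state 'present' in Taxon 4 and Taxon 9 only — synapomorphy for {Taxon 4, Taxon 9}.
All ingroup taxa share the derived state 'present' for stipules present; it defines the ingroup but does not resolve relationships within it.
Only Taxon 4, Taxon 5, and Taxon 9 show the derived state 'present' for gular pouch, supporting them as a clade.
hollow quills: derived state 'present' in Taxon 3, Taxon 4, Taxon 5, and Taxon 9 only — synapomorphy for {Taxon 3, Taxon 4, Taxon 5, Taxon 9}.
Most parsimonious ingroup topology: ((((Taxon 4,Taxon 9),Taxon 5),Taxon 3),Taxon 2).
Taxon 9 and Taxon 4 form a cherry on this tree, so they are sister taxa.

Taxon 4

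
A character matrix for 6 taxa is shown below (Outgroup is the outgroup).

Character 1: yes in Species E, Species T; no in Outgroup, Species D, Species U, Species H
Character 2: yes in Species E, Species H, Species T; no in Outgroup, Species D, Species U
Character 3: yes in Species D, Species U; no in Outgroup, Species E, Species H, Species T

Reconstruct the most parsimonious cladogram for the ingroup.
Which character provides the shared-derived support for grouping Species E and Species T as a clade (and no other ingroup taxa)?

Character 1

The outgroup has state 'no' for every character, so 'yes' is the derived state throughout.
Character 1 (derived state 'yes') is shared by Species E and Species T — a synapomorphy uniting that clade.
Only Species E, Species H, and Species T show the derived state 'yes' for Character 2, supporting them as a clade.
Only Species D and Species U show the derived state 'yes' for Character 3, supporting them as a clade.
Most parsimonious ingroup topology: ((Species D,Species U),(Species H,(Species T,Species E))).
The clade {Species E, Species T} is supported by Character 1: its derived state 'yes' occurs in exactly those taxa and in no other taxon (including the outgroup).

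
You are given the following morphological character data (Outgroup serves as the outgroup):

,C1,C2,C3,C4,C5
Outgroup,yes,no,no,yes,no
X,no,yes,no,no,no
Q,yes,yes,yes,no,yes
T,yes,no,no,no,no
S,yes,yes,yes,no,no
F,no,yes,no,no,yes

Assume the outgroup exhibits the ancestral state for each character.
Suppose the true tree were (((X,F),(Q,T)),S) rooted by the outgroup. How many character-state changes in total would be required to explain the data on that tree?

Map each character onto (((X,F),(Q,T)),S) (rooted by Outgroup) and count the minimum state changes it requires (Fitch parsimony):
C1: 1; C2: 2; C3: 2; C4: 1; C5: 2.
Total tree length = 8.

8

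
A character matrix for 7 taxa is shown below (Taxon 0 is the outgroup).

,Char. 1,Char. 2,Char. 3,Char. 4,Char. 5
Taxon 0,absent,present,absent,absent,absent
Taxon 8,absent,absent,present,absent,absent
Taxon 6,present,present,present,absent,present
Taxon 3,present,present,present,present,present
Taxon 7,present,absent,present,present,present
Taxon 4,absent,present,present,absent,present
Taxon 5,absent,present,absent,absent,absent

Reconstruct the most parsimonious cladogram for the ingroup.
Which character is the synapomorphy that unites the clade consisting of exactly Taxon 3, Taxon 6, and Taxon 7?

Character polarity is set by the outgroup: the derived state is whichever differs from the outgroup's state, so for Char. 2 the derived state is 'absent', and for the remaining characters it is 'present'.
Char. 1 (derived state 'present') is shared by Taxon 3, Taxon 6, and Taxon 7 — a synapomorphy uniting that clade.
Char. 2 (state 'absent') occurs in Taxon 7 and Taxon 8 but conflicts with the nesting implied by the other characters — most parsimoniously interpreted as homoplasy.
Char. 3 (derived state 'present') is shared by Taxon 3, Taxon 4, Taxon 6, Taxon 7, and Taxon 8 — a synapomorphy uniting that clade.
Only Taxon 3 and Taxon 7 show the derived state 'present' for Char. 4, supporting them as a clade.
Char. 5: derived state 'present' in Taxon 3, Taxon 4, Taxon 6, and Taxon 7 only — synapomorphy for {Taxon 3, Taxon 4, Taxon 6, Taxon 7}.
Most parsimonious ingroup topology: ((Taxon 8,((Taxon 6,(Taxon 3,Taxon 7)),Taxon 4)),Taxon 5).
The clade {Taxon 3, Taxon 6, Taxon 7} is supported by Char. 1: its derived state 'present' occurs in exactly those taxa and in no other taxon (including the outgroup).

Char. 1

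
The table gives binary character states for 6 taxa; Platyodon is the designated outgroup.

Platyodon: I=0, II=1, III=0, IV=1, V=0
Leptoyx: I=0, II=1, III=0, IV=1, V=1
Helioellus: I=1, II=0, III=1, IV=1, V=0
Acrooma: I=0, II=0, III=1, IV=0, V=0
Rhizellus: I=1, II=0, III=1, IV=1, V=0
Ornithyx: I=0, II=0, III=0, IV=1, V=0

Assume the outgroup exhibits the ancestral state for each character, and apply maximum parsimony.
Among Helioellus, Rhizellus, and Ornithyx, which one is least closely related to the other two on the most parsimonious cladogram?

Ornithyx

Character polarity is set by the outgroup: the derived state is whichever differs from the outgroup's state, so for II, IV the derived state is '0', and for the remaining characters it is '1'.
I (derived state '1') is shared by Helioellus and Rhizellus — a synapomorphy uniting that clade.
Only Acrooma, Helioellus, Ornithyx, and Rhizellus show the derived state '0' for II, supporting them as a clade.
III (derived state '1') is shared by Acrooma, Helioellus, and Rhizellus — a synapomorphy uniting that clade.
IV: derived state '0' in Acrooma only — an autapomorphy, so it tells us nothing about relationships among taxa.
V (derived state '1') is unique to Leptoyx (autapomorphy; uninformative for grouping).
Most parsimonious ingroup topology: (Leptoyx,(((Helioellus,Rhizellus),Acrooma),Ornithyx)).
Rhizellus and Helioellus share a more recent common ancestor with each other than either does with Ornithyx, so Ornithyx is the least closely related of the three.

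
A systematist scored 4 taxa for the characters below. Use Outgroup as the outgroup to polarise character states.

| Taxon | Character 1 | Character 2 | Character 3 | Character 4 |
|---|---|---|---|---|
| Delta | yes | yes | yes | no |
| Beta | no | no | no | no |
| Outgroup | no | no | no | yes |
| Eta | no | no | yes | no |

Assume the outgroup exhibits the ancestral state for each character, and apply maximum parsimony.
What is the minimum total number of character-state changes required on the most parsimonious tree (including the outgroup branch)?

4

Character polarity is set by the outgroup: the derived state is whichever differs from the outgroup's state, so for Character 4 the derived state is 'no', and for the remaining characters it is 'yes'.
Character 1: derived state 'yes' in Delta only — an autapomorphy, so it tells us nothing about relationships among taxa.
Character 2 (derived state 'yes') is unique to Delta (autapomorphy; uninformative for grouping).
Only Delta and Eta show the derived state 'yes' for Character 3, supporting them as a clade.
Character 4 (derived state 'no') is shared by all ingroup taxa — unites the whole ingroup.
Most parsimonious ingroup topology: (Beta,(Delta,Eta)).
Changes per character on this tree: Character 1: 1; Character 2: 1; Character 3: 1; Character 4: 1.
Total = 4.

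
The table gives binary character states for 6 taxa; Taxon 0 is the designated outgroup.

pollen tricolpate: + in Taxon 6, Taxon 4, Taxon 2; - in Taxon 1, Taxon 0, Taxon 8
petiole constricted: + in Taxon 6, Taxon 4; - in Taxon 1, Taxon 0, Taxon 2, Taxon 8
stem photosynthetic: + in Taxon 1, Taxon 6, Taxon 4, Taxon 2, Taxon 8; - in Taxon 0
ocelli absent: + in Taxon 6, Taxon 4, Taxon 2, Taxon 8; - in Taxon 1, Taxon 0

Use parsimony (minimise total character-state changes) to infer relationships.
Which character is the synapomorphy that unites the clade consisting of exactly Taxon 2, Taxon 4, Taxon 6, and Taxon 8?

The outgroup has state '-' for every character, so '+' is the derived state throughout.
pollen tricolpate (derived state '+') is shared by Taxon 2, Taxon 4, and Taxon 6 — a synapomorphy uniting that clade.
Only Taxon 4 and Taxon 6 show the derived state '+' for petiole constricted, supporting them as a clade.
stem photosynthetic (derived state '+') is shared by all ingroup taxa — unites the whole ingroup.
ocelli absent (derived state '+') is shared by Taxon 2, Taxon 4, Taxon 6, and Taxon 8 — a synapomorphy uniting that clade.
Most parsimonious ingroup topology: (Taxon 1,(Taxon 8,((Taxon 4,Taxon 6),Taxon 2))).
The clade {Taxon 2, Taxon 4, Taxon 6, Taxon 8} is supported by ocelli absent: its derived state '+' occurs in exactly those taxa and in no other taxon (including the outgroup).

ocelli absent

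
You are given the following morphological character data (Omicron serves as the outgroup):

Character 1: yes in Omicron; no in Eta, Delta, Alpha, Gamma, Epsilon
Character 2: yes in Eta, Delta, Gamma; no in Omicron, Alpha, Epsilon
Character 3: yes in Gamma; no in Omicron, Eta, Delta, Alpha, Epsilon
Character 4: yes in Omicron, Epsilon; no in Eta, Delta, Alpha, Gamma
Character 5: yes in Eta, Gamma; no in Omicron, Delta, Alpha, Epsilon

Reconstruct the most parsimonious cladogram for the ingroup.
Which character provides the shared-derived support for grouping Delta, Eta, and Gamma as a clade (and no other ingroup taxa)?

Character polarity is set by the outgroup: the derived state is whichever differs from the outgroup's state, so for Character 1, Character 4 the derived state is 'no', and for the remaining characters it is 'yes'.
Character 1 (derived state 'no') is shared by all ingroup taxa — unites the whole ingroup.
Only Delta, Eta, and Gamma show the derived state 'yes' for Character 2, supporting them as a clade.
Character 3 (derived state 'yes') is unique to Gamma (autapomorphy; uninformative for grouping).
Only Alpha, Delta, Eta, and Gamma show the derived state 'no' for Character 4, supporting them as a clade.
Character 5 (derived state 'yes') is shared by Eta and Gamma — a synapomorphy uniting that clade.
Most parsimonious ingroup topology: ((((Eta,Gamma),Delta),Alpha),Epsilon).
The clade {Delta, Eta, Gamma} is supported by Character 2: its derived state 'yes' occurs in exactly those taxa and in no other taxon (including the outgroup).

Character 2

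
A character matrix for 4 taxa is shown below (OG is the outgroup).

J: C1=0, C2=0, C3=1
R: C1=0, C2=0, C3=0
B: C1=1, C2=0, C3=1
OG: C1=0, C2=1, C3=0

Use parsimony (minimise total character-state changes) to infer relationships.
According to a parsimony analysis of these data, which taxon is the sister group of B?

Character polarity is set by the outgroup: the derived state is whichever differs from the outgroup's state, so for C2 the derived state is '0', and for the remaining characters it is '1'.
C1: derived state '1' in B only — an autapomorphy, so it tells us nothing about relationships among taxa.
C2 (derived state '0') is shared by all ingroup taxa — unites the whole ingroup.
C3: derived state '1' in B and J only — synapomorphy for {B, J}.
Most parsimonious ingroup topology: ((J,B),R).
B and J form a cherry on this tree, so they are sister taxa.

J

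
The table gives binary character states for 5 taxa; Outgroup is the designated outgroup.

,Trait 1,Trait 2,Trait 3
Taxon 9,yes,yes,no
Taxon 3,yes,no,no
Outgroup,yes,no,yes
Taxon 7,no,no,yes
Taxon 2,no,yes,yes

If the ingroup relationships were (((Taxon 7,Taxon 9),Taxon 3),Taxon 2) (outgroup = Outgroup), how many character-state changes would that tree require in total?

Map each character onto (((Taxon 7,Taxon 9),Taxon 3),Taxon 2) (rooted by Outgroup) and count the minimum state changes it requires (Fitch parsimony):
Trait 1: 2; Trait 2: 2; Trait 3: 2.
Total tree length = 6.

6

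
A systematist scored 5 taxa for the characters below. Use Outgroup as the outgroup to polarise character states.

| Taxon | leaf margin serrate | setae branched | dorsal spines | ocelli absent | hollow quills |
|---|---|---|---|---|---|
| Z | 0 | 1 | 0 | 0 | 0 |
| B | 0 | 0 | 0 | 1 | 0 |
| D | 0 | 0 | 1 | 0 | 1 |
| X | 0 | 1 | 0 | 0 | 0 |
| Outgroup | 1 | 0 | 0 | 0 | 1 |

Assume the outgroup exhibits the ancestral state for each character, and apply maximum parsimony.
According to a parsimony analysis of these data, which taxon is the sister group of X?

Z

Character polarity is set by the outgroup: the derived state is whichever differs from the outgroup's state, so for leaf margin serrate, hollow quills the derived state is '0', and for the remaining characters it is '1'.
leaf margin serrate (derived state '0') is shared by all ingroup taxa — unites the whole ingroup.
setae branched (derived state '1') is shared by X and Z — a synapomorphy uniting that clade.
dorsal spines (derived state '1') is unique to D (autapomorphy; uninformative for grouping).
ocelli absent: derived state '1' in B only — an autapomorphy, so it tells us nothing about relationships among taxa.
Only B, X, and Z show the derived state '0' for hollow quills, supporting them as a clade.
Most parsimonious ingroup topology: (((X,Z),B),D).
X and Z form a cherry on this tree, so they are sister taxa.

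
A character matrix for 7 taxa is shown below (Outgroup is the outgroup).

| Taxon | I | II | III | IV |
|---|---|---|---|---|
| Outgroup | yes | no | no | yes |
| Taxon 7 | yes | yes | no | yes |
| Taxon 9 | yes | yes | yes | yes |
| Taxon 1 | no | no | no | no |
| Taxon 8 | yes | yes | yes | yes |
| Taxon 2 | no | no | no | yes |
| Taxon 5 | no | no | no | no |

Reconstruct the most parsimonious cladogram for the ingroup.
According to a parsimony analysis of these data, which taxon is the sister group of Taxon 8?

Taxon 9

Character polarity is set by the outgroup: the derived state is whichever differs from the outgroup's state, so for I, IV the derived state is 'no', and for the remaining characters it is 'yes'.
I (derived state 'no') is shared by Taxon 1, Taxon 2, and Taxon 5 — a synapomorphy uniting that clade.
II (derived state 'yes') is shared by Taxon 7, Taxon 8, and Taxon 9 — a synapomorphy uniting that clade.
III (derived state 'yes') is shared by Taxon 8 and Taxon 9 — a synapomorphy uniting that clade.
Only Taxon 1 and Taxon 5 show the derived state 'no' for IV, supporting them as a clade.
Most parsimonious ingroup topology: ((Taxon 7,(Taxon 9,Taxon 8)),((Taxon 1,Taxon 5),Taxon 2)).
Taxon 8 and Taxon 9 form a cherry on this tree, so they are sister taxa.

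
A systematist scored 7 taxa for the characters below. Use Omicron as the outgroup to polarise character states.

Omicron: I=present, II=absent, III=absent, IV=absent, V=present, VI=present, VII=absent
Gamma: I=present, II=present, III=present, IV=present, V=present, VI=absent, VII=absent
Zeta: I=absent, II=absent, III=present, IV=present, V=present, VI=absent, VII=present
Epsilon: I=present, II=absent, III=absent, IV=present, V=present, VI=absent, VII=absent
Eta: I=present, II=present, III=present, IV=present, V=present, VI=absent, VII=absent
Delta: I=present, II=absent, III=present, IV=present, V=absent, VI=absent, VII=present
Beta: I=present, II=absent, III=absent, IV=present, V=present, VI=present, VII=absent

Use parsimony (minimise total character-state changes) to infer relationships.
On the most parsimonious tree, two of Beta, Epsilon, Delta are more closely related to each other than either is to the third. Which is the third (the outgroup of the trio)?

Character polarity is set by the outgroup: the derived state is whichever differs from the outgroup's state, so for I, V, VI the derived state is 'absent', and for the remaining characters it is 'present'.
I (derived state 'absent') is unique to Zeta (autapomorphy; uninformative for grouping).
II (derived state 'present') is shared by Eta and Gamma — a synapomorphy uniting that clade.
III (derived state 'present') is shared by Delta, Eta, Gamma, and Zeta — a synapomorphy uniting that clade.
All ingroup taxa share the derived state 'present' for IV; it defines the ingroup but does not resolve relationships within it.
V: derived state 'absent' in Delta only — an autapomorphy, so it tells us nothing about relationships among taxa.
VI: derived state 'absent' in Delta, Epsilon, Eta, Gamma, and Zeta only — synapomorphy for {Delta, Epsilon, Eta, Gamma, Zeta}.
Only Delta and Zeta show the derived state 'present' for VII, supporting them as a clade.
Most parsimonious ingroup topology: ((((Gamma,Eta),(Zeta,Delta)),Epsilon),Beta).
Epsilon and Delta share a more recent common ancestor with each other than either does with Beta, so Beta is the least closely related of the three.

Beta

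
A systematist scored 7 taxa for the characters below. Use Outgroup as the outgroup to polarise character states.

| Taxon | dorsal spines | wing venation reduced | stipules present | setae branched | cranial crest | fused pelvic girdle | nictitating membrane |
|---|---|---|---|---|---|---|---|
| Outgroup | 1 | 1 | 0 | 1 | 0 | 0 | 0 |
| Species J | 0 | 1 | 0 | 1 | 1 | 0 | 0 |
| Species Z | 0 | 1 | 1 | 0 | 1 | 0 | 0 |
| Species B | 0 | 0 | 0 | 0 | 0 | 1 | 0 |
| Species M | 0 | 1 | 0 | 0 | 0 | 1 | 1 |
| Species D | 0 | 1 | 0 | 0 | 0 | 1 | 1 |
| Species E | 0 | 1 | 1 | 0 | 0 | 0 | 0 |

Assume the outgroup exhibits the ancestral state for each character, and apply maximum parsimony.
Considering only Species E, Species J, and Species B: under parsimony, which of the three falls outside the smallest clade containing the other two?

Species J

Character polarity is set by the outgroup: the derived state is whichever differs from the outgroup's state, so for dorsal spines, wing venation reduced, setae branched the derived state is '0', and for the remaining characters it is '1'.
dorsal spines (derived state '0') is shared by all ingroup taxa — unites the whole ingroup.
wing venation reduced (derived state '0') is unique to Species B (autapomorphy; uninformative for grouping).
stipules present: derived state '1' in Species E and Species Z only — synapomorphy for {Species E, Species Z}.
setae branched: derived state '0' in Species B, Species D, Species E, Species M, and Species Z only — synapomorphy for {Species B, Species D, Species E, Species M, Species Z}.
cranial crest (state '1') occurs in Species J and Species Z but conflicts with the nesting implied by the other characters — most parsimoniously interpreted as homoplasy.
fused pelvic girdle (derived state '1') is shared by Species B, Species D, and Species M — a synapomorphy uniting that clade.
Only Species D and Species M show the derived state '1' for nictitating membrane, supporting them as a clade.
Most parsimonious ingroup topology: (Species J,((Species Z,Species E),(Species B,(Species M,Species D)))).
Species B and Species E share a more recent common ancestor with each other than either does with Species J, so Species J is the least closely related of the three.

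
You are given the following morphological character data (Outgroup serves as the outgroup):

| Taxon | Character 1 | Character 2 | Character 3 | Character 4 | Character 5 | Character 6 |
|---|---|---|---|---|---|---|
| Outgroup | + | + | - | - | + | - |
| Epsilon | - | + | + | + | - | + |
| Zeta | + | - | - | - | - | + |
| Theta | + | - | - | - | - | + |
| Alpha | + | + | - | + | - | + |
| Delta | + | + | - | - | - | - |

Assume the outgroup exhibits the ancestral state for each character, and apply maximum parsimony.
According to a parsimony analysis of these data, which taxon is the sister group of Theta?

Zeta

Character polarity is set by the outgroup: the derived state is whichever differs from the outgroup's state, so for Character 1, Character 2, Character 5 the derived state is '-', and for the remaining characters it is '+'.
Character 1 (derived state '-') is unique to Epsilon (autapomorphy; uninformative for grouping).
Character 2: derived state '-' in Theta and Zeta only — synapomorphy for {Theta, Zeta}.
Character 3 (derived state '+') is unique to Epsilon (autapomorphy; uninformative for grouping).
Character 4: derived state '+' in Alpha and Epsilon only — synapomorphy for {Alpha, Epsilon}.
All ingroup taxa share the derived state '-' for Character 5; it defines the ingroup but does not resolve relationships within it.
Only Alpha, Epsilon, Theta, and Zeta show the derived state '+' for Character 6, supporting them as a clade.
Most parsimonious ingroup topology: (((Epsilon,Alpha),(Zeta,Theta)),Delta).
Theta and Zeta form a cherry on this tree, so they are sister taxa.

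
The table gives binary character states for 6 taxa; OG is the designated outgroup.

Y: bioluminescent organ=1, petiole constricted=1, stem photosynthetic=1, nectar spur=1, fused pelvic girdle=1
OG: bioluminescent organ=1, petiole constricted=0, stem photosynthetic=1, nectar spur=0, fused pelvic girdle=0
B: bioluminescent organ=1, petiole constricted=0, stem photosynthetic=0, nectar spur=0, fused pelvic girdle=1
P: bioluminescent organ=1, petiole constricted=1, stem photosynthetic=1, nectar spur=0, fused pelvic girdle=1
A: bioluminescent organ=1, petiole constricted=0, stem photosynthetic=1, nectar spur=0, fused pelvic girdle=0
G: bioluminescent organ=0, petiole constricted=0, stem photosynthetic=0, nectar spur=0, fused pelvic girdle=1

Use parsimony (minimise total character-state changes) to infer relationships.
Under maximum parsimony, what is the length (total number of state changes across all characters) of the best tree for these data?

Character polarity is set by the outgroup: the derived state is whichever differs from the outgroup's state, so for bioluminescent organ, stem photosynthetic the derived state is '0', and for the remaining characters it is '1'.
bioluminescent organ (derived state '0') is unique to G (autapomorphy; uninformative for grouping).
petiole constricted (derived state '1') is shared by P and Y — a synapomorphy uniting that clade.
Only B and G show the derived state '0' for stem photosynthetic, supporting them as a clade.
nectar spur (derived state '1') is unique to Y (autapomorphy; uninformative for grouping).
fused pelvic girdle (derived state '1') is shared by B, G, P, and Y — a synapomorphy uniting that clade.
Most parsimonious ingroup topology: (((P,Y),(G,B)),A).
Changes per character on this tree: bioluminescent organ: 1; petiole constricted: 1; stem photosynthetic: 1; nectar spur: 1; fused pelvic girdle: 1.
Total = 5.

5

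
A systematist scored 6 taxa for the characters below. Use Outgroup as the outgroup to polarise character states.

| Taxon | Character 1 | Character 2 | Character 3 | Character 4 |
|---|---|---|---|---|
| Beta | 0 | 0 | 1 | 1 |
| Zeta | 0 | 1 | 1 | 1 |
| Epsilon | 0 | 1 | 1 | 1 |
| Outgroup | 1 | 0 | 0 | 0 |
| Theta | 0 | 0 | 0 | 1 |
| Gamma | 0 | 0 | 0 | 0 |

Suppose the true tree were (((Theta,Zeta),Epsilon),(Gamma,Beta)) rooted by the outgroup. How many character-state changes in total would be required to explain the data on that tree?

8

Map each character onto (((Theta,Zeta),Epsilon),(Gamma,Beta)) (rooted by Outgroup) and count the minimum state changes it requires (Fitch parsimony):
Character 1: 1; Character 2: 2; Character 3: 3; Character 4: 2.
Total tree length = 8.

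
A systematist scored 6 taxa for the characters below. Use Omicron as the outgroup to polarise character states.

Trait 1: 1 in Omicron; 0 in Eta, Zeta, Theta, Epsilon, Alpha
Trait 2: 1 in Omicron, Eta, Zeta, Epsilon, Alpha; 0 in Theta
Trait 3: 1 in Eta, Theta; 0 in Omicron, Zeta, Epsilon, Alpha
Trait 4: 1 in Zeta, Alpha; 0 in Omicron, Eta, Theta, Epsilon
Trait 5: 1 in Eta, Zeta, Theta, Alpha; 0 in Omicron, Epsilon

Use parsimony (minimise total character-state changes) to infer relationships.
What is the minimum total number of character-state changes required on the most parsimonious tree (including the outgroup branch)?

Character polarity is set by the outgroup: the derived state is whichever differs from the outgroup's state, so for Trait 1, Trait 2 the derived state is '0', and for the remaining characters it is '1'.
All ingroup taxa share the derived state '0' for Trait 1; it defines the ingroup but does not resolve relationships within it.
Trait 2 (derived state '0') is unique to Theta (autapomorphy; uninformative for grouping).
Trait 3 (derived state '1') is shared by Eta and Theta — a synapomorphy uniting that clade.
Trait 4: derived state '1' in Alpha and Zeta only — synapomorphy for {Alpha, Zeta}.
Trait 5 (derived state '1') is shared by Alpha, Eta, Theta, and Zeta — a synapomorphy uniting that clade.
Most parsimonious ingroup topology: (((Eta,Theta),(Zeta,Alpha)),Epsilon).
Changes per character on this tree: Trait 1: 1; Trait 2: 1; Trait 3: 1; Trait 4: 1; Trait 5: 1.
Total = 5.

5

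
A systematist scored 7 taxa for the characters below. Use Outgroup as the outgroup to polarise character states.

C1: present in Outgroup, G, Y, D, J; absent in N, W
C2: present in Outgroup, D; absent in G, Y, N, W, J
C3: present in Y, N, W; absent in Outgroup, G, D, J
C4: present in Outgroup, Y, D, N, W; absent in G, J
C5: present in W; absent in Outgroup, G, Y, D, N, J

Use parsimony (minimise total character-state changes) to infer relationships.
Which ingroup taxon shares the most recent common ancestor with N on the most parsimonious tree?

W

Character polarity is set by the outgroup: the derived state is whichever differs from the outgroup's state, so for C1, C2, C4 the derived state is 'absent', and for the remaining characters it is 'present'.
C1: derived state 'absent' in N and W only — synapomorphy for {N, W}.
C2: derived state 'absent' in G, J, N, W, and Y only — synapomorphy for {G, J, N, W, Y}.
Only N, W, and Y show the derived state 'present' for C3, supporting them as a clade.
C4 (derived state 'absent') is shared by G and J — a synapomorphy uniting that clade.
C5: derived state 'present' in W only — an autapomorphy, so it tells us nothing about relationships among taxa.
Most parsimonious ingroup topology: (((G,J),(Y,(N,W))),D).
N and W form a cherry on this tree, so they are sister taxa.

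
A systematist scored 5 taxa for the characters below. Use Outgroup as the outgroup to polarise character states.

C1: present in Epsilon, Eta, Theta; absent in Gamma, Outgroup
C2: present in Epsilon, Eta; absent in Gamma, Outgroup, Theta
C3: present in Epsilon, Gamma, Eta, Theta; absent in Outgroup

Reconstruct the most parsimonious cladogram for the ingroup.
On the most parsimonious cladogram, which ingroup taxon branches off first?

Gamma

The outgroup has state 'absent' for every character, so 'present' is the derived state throughout.
C1: derived state 'present' in Epsilon, Eta, and Theta only — synapomorphy for {Epsilon, Eta, Theta}.
C2 (derived state 'present') is shared by Epsilon and Eta — a synapomorphy uniting that clade.
C3 (derived state 'present') is shared by all ingroup taxa — unites the whole ingroup.
Most parsimonious ingroup topology: (Gamma,(Theta,(Epsilon,Eta))).
Gamma is sister to the clade containing all other ingroup taxa, so it is the earliest-diverging (most basal) ingroup lineage.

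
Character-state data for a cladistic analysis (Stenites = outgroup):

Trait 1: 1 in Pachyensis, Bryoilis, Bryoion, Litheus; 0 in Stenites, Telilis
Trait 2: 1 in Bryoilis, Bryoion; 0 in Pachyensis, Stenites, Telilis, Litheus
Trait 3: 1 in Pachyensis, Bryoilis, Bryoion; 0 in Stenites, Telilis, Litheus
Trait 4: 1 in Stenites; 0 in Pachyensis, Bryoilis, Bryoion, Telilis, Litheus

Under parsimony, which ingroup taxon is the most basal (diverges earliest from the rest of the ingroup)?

Character polarity is set by the outgroup: the derived state is whichever differs from the outgroup's state, so for Trait 4 the derived state is '0', and for the remaining characters it is '1'.
Only Bryoilis, Bryoion, Litheus, and Pachyensis show the derived state '1' for Trait 1, supporting them as a clade.
Trait 2 (derived state '1') is shared by Bryoilis and Bryoion — a synapomorphy uniting that clade.
Only Bryoilis, Bryoion, and Pachyensis show the derived state '1' for Trait 3, supporting them as a clade.
All ingroup taxa share the derived state '0' for Trait 4; it defines the ingroup but does not resolve relationships within it.
Most parsimonious ingroup topology: (((Pachyensis,(Bryoilis,Bryoion)),Litheus),Telilis).
Telilis is sister to the clade containing all other ingroup taxa, so it is the earliest-diverging (most basal) ingroup lineage.

Telilis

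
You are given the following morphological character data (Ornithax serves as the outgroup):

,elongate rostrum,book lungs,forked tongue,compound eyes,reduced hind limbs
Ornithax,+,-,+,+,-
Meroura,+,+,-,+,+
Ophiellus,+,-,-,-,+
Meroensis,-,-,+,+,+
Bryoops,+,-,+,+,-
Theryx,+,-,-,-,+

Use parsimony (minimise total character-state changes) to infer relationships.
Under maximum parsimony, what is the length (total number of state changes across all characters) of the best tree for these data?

5

Character polarity is set by the outgroup: the derived state is whichever differs from the outgroup's state, so for elongate rostrum, forked tongue, compound eyes the derived state is '-', and for the remaining characters it is '+'.
elongate rostrum: derived state '-' in Meroensis only — an autapomorphy, so it tells us nothing about relationships among taxa.
book lungs (derived state '+') is unique to Meroura (autapomorphy; uninformative for grouping).
Only Meroura, Ophiellus, and Theryx show the derived state '-' for forked tongue, supporting them as a clade.
compound eyes (derived state '-') is shared by Ophiellus and Theryx — a synapomorphy uniting that clade.
reduced hind limbs (derived state '+') is shared by Meroensis, Meroura, Ophiellus, and Theryx — a synapomorphy uniting that clade.
Most parsimonious ingroup topology: (((Meroura,(Ophiellus,Theryx)),Meroensis),Bryoops).
Changes per character on this tree: elongate rostrum: 1; book lungs: 1; forked tongue: 1; compound eyes: 1; reduced hind limbs: 1.
Total = 5.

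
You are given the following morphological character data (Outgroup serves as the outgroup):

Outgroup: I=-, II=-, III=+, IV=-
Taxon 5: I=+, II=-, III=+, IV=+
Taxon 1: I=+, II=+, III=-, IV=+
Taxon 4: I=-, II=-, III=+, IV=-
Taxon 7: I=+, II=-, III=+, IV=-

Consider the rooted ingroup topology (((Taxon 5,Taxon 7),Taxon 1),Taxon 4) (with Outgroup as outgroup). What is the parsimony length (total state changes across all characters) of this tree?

5

Map each character onto (((Taxon 5,Taxon 7),Taxon 1),Taxon 4) (rooted by Outgroup) and count the minimum state changes it requires (Fitch parsimony):
I: 1; II: 1; III: 1; IV: 2.
Total tree length = 5.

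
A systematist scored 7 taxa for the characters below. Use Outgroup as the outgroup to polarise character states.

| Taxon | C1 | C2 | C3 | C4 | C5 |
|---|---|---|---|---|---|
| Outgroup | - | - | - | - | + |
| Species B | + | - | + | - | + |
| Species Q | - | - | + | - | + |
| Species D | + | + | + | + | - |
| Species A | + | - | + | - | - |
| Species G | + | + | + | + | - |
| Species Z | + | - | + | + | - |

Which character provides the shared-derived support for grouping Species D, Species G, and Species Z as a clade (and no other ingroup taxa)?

Character polarity is set by the outgroup: the derived state is whichever differs from the outgroup's state, so for C5 the derived state is '-', and for the remaining characters it is '+'.
C1: derived state '+' in Species A, Species B, Species D, Species G, and Species Z only — synapomorphy for {Species A, Species B, Species D, Species G, Species Z}.
C2: derived state '+' in Species D and Species G only — synapomorphy for {Species D, Species G}.
All ingroup taxa share the derived state '+' for C3; it defines the ingroup but does not resolve relationships within it.
Only Species D, Species G, and Species Z show the derived state '+' for C4, supporting them as a clade.
Only Species A, Species D, Species G, and Species Z show the derived state '-' for C5, supporting them as a clade.
Most parsimonious ingroup topology: ((Species B,(((Species D,Species G),Species Z),Species A)),Species Q).
The clade {Species D, Species G, Species Z} is supported by C4: its derived state '+' occurs in exactly those taxa and in no other taxon (including the outgroup).

C4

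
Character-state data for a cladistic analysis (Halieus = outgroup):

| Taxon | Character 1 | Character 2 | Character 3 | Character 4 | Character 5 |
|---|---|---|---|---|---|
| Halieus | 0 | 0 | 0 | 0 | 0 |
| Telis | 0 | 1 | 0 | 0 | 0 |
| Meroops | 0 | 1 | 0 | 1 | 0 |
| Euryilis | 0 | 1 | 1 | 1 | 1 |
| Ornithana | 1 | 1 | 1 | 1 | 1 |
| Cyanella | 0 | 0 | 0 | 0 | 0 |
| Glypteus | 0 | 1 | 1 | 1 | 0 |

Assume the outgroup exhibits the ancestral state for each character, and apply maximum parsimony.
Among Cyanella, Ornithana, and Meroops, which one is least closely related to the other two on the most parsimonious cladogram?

Cyanella

The outgroup has state '0' for every character, so '1' is the derived state throughout.
Character 1: derived state '1' in Ornithana only — an autapomorphy, so it tells us nothing about relationships among taxa.
Character 2: derived state '1' in Euryilis, Glypteus, Meroops, Ornithana, and Telis only — synapomorphy for {Euryilis, Glypteus, Meroops, Ornithana, Telis}.
Character 3 (derived state '1') is shared by Euryilis, Glypteus, and Ornithana — a synapomorphy uniting that clade.
Only Euryilis, Glypteus, Meroops, and Ornithana show the derived state '1' for Character 4, supporting them as a clade.
Only Euryilis and Ornithana show the derived state '1' for Character 5, supporting them as a clade.
Most parsimonious ingroup topology: ((Telis,(Meroops,((Euryilis,Ornithana),Glypteus))),Cyanella).
Ornithana and Meroops share a more recent common ancestor with each other than either does with Cyanella, so Cyanella is the least closely related of the three.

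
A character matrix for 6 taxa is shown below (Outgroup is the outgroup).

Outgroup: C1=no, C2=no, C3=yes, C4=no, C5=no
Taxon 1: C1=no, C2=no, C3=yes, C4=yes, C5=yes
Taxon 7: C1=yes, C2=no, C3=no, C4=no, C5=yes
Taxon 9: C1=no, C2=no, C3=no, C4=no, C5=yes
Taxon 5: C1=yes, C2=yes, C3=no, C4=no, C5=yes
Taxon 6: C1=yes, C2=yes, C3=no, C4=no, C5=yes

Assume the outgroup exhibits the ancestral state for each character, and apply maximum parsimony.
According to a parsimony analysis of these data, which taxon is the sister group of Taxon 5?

Taxon 6

Character polarity is set by the outgroup: the derived state is whichever differs from the outgroup's state, so for C3 the derived state is 'no', and for the remaining characters it is 'yes'.
C1: derived state 'yes' in Taxon 5, Taxon 6, and Taxon 7 only — synapomorphy for {Taxon 5, Taxon 6, Taxon 7}.
C2: derived state 'yes' in Taxon 5 and Taxon 6 only — synapomorphy for {Taxon 5, Taxon 6}.
C3: derived state 'no' in Taxon 5, Taxon 6, Taxon 7, and Taxon 9 only — synapomorphy for {Taxon 5, Taxon 6, Taxon 7, Taxon 9}.
C4: derived state 'yes' in Taxon 1 only — an autapomorphy, so it tells us nothing about relationships among taxa.
All ingroup taxa share the derived state 'yes' for C5; it defines the ingroup but does not resolve relationships within it.
Most parsimonious ingroup topology: (Taxon 1,((Taxon 7,(Taxon 5,Taxon 6)),Taxon 9)).
Taxon 5 and Taxon 6 form a cherry on this tree, so they are sister taxa.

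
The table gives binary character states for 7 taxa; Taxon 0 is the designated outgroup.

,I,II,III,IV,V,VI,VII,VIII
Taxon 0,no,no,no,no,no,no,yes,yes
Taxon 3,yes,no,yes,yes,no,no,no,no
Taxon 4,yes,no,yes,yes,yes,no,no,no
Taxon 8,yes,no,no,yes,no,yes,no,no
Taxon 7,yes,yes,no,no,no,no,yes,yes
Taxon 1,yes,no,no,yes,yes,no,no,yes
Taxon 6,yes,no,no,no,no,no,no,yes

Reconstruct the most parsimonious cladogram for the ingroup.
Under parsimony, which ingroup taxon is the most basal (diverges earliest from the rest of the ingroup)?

Taxon 7

Character polarity is set by the outgroup: the derived state is whichever differs from the outgroup's state, so for VII, VIII the derived state is 'no', and for the remaining characters it is 'yes'.
All ingroup taxa share the derived state 'yes' for I; it defines the ingroup but does not resolve relationships within it.
II: derived state 'yes' in Taxon 7 only — an autapomorphy, so it tells us nothing about relationships among taxa.
III: derived state 'yes' in Taxon 3 and Taxon 4 only — synapomorphy for {Taxon 3, Taxon 4}.
IV (derived state 'yes') is shared by Taxon 1, Taxon 3, Taxon 4, and Taxon 8 — a synapomorphy uniting that clade.
V (state 'yes') occurs in Taxon 1 and Taxon 4 but conflicts with the nesting implied by the other characters — most parsimoniously interpreted as homoplasy.
VI (derived state 'yes') is unique to Taxon 8 (autapomorphy; uninformative for grouping).
VII (derived state 'no') is shared by Taxon 1, Taxon 3, Taxon 4, Taxon 6, and Taxon 8 — a synapomorphy uniting that clade.
Only Taxon 3, Taxon 4, and Taxon 8 show the derived state 'no' for VIII, supporting them as a clade.
Most parsimonious ingroup topology: (((((Taxon 3,Taxon 4),Taxon 8),Taxon 1),Taxon 6),Taxon 7).
Taxon 7 is sister to the clade containing all other ingroup taxa, so it is the earliest-diverging (most basal) ingroup lineage.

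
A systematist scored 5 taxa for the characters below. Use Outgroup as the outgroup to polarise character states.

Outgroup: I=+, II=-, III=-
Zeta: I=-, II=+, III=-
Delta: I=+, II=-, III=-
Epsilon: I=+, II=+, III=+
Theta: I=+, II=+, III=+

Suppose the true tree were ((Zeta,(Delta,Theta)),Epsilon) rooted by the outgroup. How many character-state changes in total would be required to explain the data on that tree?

5

Map each character onto ((Zeta,(Delta,Theta)),Epsilon) (rooted by Outgroup) and count the minimum state changes it requires (Fitch parsimony):
I: 1; II: 2; III: 2.
Total tree length = 5.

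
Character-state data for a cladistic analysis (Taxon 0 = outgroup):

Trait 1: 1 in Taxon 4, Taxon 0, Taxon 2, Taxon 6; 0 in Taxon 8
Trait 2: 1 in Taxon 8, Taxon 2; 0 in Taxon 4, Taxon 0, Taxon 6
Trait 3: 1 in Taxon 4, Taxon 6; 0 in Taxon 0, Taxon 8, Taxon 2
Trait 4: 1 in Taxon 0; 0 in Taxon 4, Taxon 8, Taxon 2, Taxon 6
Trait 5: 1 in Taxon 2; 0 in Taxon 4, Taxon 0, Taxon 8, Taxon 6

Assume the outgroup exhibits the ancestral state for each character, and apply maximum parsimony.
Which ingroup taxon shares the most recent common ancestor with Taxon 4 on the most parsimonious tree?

Character polarity is set by the outgroup: the derived state is whichever differs from the outgroup's state, so for Trait 1, Trait 4 the derived state is '0', and for the remaining characters it is '1'.
Trait 1: derived state '0' in Taxon 8 only — an autapomorphy, so it tells us nothing about relationships among taxa.
Only Taxon 2 and Taxon 8 show the derived state '1' for Trait 2, supporting them as a clade.
Trait 3: derived state '1' in Taxon 4 and Taxon 6 only — synapomorphy for {Taxon 4, Taxon 6}.
All ingroup taxa share the derived state '0' for Trait 4; it defines the ingroup but does not resolve relationships within it.
Trait 5: derived state '1' in Taxon 2 only — an autapomorphy, so it tells us nothing about relationships among taxa.
Most parsimonious ingroup topology: ((Taxon 2,Taxon 8),(Taxon 4,Taxon 6)).
Taxon 4 and Taxon 6 form a cherry on this tree, so they are sister taxa.

Taxon 6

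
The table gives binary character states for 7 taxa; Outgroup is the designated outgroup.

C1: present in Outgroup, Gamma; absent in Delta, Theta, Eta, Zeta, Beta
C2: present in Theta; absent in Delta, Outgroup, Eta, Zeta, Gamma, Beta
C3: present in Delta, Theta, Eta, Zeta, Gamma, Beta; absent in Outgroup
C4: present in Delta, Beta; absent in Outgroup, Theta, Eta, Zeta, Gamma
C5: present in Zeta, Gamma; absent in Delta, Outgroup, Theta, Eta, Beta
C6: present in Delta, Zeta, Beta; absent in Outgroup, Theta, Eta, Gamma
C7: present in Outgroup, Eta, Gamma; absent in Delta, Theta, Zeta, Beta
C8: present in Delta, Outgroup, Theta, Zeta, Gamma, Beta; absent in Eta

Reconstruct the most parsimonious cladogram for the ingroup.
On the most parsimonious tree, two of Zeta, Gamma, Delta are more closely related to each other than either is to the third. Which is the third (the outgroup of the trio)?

Gamma

Character polarity is set by the outgroup: the derived state is whichever differs from the outgroup's state, so for C1, C7, C8 the derived state is 'absent', and for the remaining characters it is 'present'.
Only Beta, Delta, Eta, Theta, and Zeta show the derived state 'absent' for C1, supporting them as a clade.
C2 (derived state 'present') is unique to Theta (autapomorphy; uninformative for grouping).
All ingroup taxa share the derived state 'present' for C3; it defines the ingroup but does not resolve relationships within it.
C4 (derived state 'present') is shared by Beta and Delta — a synapomorphy uniting that clade.
C5 (state 'present') occurs in Gamma and Zeta but conflicts with the nesting implied by the other characters — most parsimoniously interpreted as homoplasy.
C6 (derived state 'present') is shared by Beta, Delta, and Zeta — a synapomorphy uniting that clade.
C7: derived state 'absent' in Beta, Delta, Theta, and Zeta only — synapomorphy for {Beta, Delta, Theta, Zeta}.
C8 (derived state 'absent') is unique to Eta (autapomorphy; uninformative for grouping).
Most parsimonious ingroup topology: (((((Beta,Delta),Zeta),Theta),Eta),Gamma).
Zeta and Delta share a more recent common ancestor with each other than either does with Gamma, so Gamma is the least closely related of the three.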